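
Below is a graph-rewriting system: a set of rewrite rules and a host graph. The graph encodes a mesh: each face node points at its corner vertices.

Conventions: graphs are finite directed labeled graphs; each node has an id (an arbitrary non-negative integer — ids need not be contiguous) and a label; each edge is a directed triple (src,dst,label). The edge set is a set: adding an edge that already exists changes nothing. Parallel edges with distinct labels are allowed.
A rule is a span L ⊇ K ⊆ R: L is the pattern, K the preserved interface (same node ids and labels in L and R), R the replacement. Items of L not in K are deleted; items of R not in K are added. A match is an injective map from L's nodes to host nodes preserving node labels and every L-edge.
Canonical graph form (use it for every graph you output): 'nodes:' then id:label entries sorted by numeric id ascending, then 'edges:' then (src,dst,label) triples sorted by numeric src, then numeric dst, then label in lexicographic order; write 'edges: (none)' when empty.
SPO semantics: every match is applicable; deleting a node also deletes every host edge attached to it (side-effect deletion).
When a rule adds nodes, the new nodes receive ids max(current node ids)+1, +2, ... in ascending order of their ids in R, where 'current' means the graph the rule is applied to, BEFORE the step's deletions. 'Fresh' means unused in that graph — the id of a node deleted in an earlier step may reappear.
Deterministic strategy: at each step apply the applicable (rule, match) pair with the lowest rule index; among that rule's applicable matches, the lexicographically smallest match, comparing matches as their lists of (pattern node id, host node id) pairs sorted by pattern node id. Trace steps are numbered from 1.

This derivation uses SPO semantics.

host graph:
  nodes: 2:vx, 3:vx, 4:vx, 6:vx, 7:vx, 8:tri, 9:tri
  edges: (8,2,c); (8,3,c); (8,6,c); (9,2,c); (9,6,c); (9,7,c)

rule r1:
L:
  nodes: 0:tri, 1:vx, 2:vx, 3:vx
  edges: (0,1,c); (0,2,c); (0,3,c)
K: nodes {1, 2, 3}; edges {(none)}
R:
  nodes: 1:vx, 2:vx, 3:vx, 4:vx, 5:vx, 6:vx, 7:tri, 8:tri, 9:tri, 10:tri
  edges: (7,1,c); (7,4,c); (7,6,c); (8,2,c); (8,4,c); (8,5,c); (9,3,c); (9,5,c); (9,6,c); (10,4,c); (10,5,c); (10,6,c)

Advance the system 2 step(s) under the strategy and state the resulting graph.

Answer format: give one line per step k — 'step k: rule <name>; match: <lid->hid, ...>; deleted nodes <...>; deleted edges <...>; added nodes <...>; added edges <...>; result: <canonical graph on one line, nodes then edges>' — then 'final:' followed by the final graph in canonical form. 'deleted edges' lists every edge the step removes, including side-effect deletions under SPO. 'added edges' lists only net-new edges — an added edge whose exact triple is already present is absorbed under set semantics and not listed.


step 1: rule r1; match: 0->8, 1->2, 2->3, 3->6; deleted nodes 8; deleted edges (8,2,c); (8,3,c); (8,6,c); added nodes 10, 11, 12, 13, 14, 15, 16; added edges (13,2,c); (13,10,c); (13,12,c); (14,3,c); (14,10,c); (14,11,c); (15,6,c); (15,11,c); (15,12,c); (16,10,c); (16,11,c); (16,12,c); result: nodes: 2:vx, 3:vx, 4:vx, 6:vx, 7:vx, 9:tri, 10:vx, 11:vx, 12:vx, 13:tri, 14:tri, 15:tri, 16:tri edges: (9,2,c); (9,6,c); (9,7,c); (13,2,c); (13,10,c); (13,12,c); (14,3,c); (14,10,c); (14,11,c); (15,6,c); (15,11,c); (15,12,c); (16,10,c); (16,11,c); (16,12,c)
step 2: rule r1; match: 0->9, 1->2, 2->6, 3->7; deleted nodes 9; deleted edges (9,2,c); (9,6,c); (9,7,c); added nodes 17, 18, 19, 20, 21, 22, 23; added edges (20,2,c); (20,17,c); (20,19,c); (21,6,c); (21,17,c); (21,18,c); (22,7,c); (22,18,c); (22,19,c); (23,17,c); (23,18,c); (23,19,c); result: nodes: 2:vx, 3:vx, 4:vx, 6:vx, 7:vx, 10:vx, 11:vx, 12:vx, 13:tri, 14:tri, 15:tri, 16:tri, 17:vx, 18:vx, 19:vx, 20:tri, 21:tri, 22:tri, 23:tri edges: (13,2,c); (13,10,c); (13,12,c); (14,3,c); (14,10,c); (14,11,c); (15,6,c); (15,11,c); (15,12,c); (16,10,c); (16,11,c); (16,12,c); (20,2,c); (20,17,c); (20,19,c); (21,6,c); (21,17,c); (21,18,c); (22,7,c); (22,18,c); (22,19,c); (23,17,c); (23,18,c); (23,19,c)
final:
nodes: 2:vx, 3:vx, 4:vx, 6:vx, 7:vx, 10:vx, 11:vx, 12:vx, 13:tri, 14:tri, 15:tri, 16:tri, 17:vx, 18:vx, 19:vx, 20:tri, 21:tri, 22:tri, 23:tri
edges: (13,2,c); (13,10,c); (13,12,c); (14,3,c); (14,10,c); (14,11,c); (15,6,c); (15,11,c); (15,12,c); (16,10,c); (16,11,c); (16,12,c); (20,2,c); (20,17,c); (20,19,c); (21,6,c); (21,17,c); (21,18,c); (22,7,c); (22,18,c); (22,19,c); (23,17,c); (23,18,c); (23,19,c)


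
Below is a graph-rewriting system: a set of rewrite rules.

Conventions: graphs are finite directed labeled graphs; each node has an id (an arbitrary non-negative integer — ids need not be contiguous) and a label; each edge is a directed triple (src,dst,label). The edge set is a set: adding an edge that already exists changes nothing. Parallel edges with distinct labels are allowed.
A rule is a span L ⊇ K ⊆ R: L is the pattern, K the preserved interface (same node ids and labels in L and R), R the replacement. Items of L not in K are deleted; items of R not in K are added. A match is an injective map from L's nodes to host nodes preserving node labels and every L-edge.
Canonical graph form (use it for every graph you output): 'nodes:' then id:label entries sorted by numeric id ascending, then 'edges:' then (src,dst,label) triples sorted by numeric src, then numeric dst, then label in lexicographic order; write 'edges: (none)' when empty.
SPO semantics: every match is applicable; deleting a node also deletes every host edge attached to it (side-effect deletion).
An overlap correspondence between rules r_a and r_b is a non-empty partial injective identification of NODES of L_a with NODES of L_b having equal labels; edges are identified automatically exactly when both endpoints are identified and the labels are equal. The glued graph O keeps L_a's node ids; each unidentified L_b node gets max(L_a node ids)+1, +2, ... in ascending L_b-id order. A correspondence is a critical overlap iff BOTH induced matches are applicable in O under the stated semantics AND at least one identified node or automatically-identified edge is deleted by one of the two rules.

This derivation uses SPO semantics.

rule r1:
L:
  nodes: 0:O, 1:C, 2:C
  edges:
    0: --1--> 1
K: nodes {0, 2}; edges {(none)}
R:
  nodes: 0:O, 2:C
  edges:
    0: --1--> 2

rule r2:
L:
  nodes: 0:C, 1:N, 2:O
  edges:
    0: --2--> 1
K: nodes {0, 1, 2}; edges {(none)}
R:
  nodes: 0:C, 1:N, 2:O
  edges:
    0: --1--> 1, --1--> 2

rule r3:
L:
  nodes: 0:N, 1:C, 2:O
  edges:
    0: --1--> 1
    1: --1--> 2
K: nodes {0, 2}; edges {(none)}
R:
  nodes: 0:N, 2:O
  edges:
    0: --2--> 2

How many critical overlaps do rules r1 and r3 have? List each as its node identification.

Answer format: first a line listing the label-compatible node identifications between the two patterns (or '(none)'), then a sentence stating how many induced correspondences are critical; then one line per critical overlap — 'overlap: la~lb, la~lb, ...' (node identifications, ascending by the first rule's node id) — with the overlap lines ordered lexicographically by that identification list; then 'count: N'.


label-compatible node identifications between L(r1) and L(r3): 0~2, 1~1, 2~1
4 of the induced correspondences are critical overlaps of r1 and r3.
overlap: 0~2, 1~1
overlap: 0~2, 2~1
overlap: 1~1
overlap: 2~1
count: 4


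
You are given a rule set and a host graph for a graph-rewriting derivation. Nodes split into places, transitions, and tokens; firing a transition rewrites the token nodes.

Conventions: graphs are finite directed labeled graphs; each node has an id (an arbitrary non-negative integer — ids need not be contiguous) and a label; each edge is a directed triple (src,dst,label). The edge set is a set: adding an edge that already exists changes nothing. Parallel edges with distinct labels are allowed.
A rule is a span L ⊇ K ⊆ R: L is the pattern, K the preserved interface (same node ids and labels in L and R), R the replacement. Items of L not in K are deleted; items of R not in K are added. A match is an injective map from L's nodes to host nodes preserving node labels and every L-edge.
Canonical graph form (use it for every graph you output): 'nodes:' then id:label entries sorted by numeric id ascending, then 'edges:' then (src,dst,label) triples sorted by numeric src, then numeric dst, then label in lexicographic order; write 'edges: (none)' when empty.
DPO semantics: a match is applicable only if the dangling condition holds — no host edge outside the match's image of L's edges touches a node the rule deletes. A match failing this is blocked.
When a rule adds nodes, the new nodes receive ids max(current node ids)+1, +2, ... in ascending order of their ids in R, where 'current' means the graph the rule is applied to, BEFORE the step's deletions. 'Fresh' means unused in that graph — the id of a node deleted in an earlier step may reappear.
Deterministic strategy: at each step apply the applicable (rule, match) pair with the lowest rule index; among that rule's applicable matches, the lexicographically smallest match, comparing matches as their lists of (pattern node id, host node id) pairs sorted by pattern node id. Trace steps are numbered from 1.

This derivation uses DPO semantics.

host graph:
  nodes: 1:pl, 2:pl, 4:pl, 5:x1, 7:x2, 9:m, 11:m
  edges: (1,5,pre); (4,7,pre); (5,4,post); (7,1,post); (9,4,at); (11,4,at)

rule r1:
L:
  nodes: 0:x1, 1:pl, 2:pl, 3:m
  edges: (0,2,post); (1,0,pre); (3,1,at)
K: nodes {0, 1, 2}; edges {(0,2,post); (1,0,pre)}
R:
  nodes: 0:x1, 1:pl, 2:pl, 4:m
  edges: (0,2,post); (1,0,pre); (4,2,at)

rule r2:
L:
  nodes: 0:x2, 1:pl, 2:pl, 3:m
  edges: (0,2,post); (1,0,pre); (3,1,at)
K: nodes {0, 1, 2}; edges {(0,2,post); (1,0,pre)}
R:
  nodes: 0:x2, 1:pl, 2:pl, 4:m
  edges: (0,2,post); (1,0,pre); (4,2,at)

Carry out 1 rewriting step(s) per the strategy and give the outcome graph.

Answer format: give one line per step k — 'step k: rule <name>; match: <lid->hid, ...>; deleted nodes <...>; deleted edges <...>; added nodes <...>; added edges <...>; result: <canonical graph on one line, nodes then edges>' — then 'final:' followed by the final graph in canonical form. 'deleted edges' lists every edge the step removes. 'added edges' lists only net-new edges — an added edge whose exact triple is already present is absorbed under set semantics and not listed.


step 1: rule r2; match: 0->7, 1->4, 2->1, 3->9; deleted nodes 9; deleted edges (9,4,at); added nodes 12; added edges (12,1,at); result: nodes: 1:pl, 2:pl, 4:pl, 5:x1, 7:x2, 11:m, 12:m edges: (1,5,pre); (4,7,pre); (5,4,post); (7,1,post); (11,4,at); (12,1,at)
final:
nodes: 1:pl, 2:pl, 4:pl, 5:x1, 7:x2, 11:m, 12:m
edges: (1,5,pre); (4,7,pre); (5,4,post); (7,1,post); (11,4,at); (12,1,at)


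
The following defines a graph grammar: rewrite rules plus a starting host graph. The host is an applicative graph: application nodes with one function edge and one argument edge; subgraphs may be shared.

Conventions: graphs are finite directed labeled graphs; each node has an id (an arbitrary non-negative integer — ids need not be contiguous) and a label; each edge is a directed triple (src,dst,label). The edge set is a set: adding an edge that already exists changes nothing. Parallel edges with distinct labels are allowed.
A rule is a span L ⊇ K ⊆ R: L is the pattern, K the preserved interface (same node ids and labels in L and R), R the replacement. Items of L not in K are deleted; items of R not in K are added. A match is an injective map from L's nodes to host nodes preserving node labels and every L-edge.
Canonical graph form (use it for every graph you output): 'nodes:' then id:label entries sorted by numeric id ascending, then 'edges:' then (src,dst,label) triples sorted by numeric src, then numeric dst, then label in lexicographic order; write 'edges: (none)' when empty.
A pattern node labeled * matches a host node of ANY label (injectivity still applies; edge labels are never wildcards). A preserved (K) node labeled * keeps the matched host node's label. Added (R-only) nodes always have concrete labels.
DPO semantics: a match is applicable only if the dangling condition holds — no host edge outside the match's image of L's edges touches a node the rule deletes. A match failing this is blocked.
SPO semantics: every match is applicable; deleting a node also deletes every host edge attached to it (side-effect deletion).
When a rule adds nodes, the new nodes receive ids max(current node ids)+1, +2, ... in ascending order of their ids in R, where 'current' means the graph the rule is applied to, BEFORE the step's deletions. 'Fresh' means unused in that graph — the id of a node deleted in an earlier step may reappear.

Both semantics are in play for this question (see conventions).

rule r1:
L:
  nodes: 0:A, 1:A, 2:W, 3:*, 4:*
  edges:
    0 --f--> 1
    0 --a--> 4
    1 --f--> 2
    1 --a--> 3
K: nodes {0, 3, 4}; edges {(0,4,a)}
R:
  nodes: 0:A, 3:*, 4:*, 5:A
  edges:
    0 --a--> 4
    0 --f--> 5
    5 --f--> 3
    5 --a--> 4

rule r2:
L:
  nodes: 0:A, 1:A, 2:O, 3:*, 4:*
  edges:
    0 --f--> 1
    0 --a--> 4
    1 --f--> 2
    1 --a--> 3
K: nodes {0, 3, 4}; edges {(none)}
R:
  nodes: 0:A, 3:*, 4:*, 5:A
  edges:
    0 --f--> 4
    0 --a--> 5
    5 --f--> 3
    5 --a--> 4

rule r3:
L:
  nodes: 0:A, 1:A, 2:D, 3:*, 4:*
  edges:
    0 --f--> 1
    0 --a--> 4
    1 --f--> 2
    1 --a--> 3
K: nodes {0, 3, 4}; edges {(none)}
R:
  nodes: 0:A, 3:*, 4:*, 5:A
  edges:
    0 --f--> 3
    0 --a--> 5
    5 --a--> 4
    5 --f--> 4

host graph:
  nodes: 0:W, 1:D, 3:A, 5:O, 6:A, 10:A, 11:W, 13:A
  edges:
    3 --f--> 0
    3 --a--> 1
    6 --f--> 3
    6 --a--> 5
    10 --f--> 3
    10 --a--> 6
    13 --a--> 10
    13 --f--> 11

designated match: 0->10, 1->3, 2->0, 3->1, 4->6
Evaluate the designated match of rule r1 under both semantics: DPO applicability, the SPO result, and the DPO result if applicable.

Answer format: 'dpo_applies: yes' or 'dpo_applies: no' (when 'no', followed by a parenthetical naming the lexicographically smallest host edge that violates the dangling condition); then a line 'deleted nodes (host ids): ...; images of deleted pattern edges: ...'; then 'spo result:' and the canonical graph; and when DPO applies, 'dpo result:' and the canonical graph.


dpo_applies: no
(the rule deletes node 3, which keeps host edge (6,3,f) outside the match image — the dangling condition fails, DPO blocks; SPO proceeds and side-deletes such edges)
deleted nodes (host ids): 0, 3; images of deleted pattern edges: (3,0,f); (3,1,a); (10,3,f)
spo result:
nodes: 1:D, 5:O, 6:A, 10:A, 11:W, 13:A, 14:A
edges: (6,5,a); (10,6,a); (10,14,f); (13,10,a); (13,11,f); (14,1,f); (14,6,a)


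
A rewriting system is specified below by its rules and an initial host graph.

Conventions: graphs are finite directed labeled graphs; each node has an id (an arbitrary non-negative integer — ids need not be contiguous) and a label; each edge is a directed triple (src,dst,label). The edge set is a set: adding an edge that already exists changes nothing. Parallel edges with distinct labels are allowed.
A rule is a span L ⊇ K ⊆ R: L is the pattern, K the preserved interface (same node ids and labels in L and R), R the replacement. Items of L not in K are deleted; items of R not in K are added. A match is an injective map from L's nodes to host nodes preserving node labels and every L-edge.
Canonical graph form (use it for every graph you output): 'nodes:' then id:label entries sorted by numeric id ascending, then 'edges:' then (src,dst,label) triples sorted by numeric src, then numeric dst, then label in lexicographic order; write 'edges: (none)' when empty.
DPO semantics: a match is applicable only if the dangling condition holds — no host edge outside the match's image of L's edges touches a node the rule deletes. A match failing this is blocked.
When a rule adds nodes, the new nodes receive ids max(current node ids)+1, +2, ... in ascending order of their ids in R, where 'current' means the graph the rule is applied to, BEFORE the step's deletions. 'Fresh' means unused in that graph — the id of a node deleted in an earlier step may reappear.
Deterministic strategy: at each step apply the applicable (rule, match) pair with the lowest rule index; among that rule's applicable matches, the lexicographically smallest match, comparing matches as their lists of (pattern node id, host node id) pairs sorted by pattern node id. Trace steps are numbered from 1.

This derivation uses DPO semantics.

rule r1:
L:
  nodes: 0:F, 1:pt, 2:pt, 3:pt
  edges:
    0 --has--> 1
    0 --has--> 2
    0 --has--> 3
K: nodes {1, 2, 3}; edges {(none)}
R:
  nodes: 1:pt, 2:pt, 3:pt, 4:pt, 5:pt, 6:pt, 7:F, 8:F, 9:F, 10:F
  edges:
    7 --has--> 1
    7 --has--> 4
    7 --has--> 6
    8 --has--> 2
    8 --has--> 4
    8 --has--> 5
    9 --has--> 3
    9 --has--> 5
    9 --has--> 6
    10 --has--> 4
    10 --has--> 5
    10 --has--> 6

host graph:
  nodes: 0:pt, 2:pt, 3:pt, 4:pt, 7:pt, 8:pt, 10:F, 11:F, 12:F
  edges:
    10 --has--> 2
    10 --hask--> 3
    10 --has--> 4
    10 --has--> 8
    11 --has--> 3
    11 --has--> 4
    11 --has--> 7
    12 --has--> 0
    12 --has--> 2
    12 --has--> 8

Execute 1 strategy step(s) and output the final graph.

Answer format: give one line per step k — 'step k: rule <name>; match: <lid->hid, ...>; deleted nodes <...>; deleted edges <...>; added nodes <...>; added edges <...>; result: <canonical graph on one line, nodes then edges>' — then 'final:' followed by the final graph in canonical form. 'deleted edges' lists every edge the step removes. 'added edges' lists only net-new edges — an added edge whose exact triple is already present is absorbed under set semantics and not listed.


step 1: rule r1; match: 0->11, 1->3, 2->4, 3->7; deleted nodes 11; deleted edges (11,3,has); (11,4,has); (11,7,has); added nodes 13, 14, 15, 16, 17, 18, 19; added edges (16,3,has); (16,13,has); (16,15,has); (17,4,has); (17,13,has); (17,14,has); (18,7,has); (18,14,has); (18,15,has); (19,13,has); (19,14,has); (19,15,has); result: nodes: 0:pt, 2:pt, 3:pt, 4:pt, 7:pt, 8:pt, 10:F, 12:F, 13:pt, 14:pt, 15:pt, 16:F, 17:F, 18:F, 19:F edges: (10,2,has); (10,3,hask); (10,4,has); (10,8,has); (12,0,has); (12,2,has); (12,8,has); (16,3,has); (16,13,has); (16,15,has); (17,4,has); (17,13,has); (17,14,has); (18,7,has); (18,14,has); (18,15,has); (19,13,has); (19,14,has); (19,15,has)
final:
nodes: 0:pt, 2:pt, 3:pt, 4:pt, 7:pt, 8:pt, 10:F, 12:F, 13:pt, 14:pt, 15:pt, 16:F, 17:F, 18:F, 19:F
edges: (10,2,has); (10,3,hask); (10,4,has); (10,8,has); (12,0,has); (12,2,has); (12,8,has); (16,3,has); (16,13,has); (16,15,has); (17,4,has); (17,13,has); (17,14,has); (18,7,has); (18,14,has); (18,15,has); (19,13,has); (19,14,has); (19,15,has)


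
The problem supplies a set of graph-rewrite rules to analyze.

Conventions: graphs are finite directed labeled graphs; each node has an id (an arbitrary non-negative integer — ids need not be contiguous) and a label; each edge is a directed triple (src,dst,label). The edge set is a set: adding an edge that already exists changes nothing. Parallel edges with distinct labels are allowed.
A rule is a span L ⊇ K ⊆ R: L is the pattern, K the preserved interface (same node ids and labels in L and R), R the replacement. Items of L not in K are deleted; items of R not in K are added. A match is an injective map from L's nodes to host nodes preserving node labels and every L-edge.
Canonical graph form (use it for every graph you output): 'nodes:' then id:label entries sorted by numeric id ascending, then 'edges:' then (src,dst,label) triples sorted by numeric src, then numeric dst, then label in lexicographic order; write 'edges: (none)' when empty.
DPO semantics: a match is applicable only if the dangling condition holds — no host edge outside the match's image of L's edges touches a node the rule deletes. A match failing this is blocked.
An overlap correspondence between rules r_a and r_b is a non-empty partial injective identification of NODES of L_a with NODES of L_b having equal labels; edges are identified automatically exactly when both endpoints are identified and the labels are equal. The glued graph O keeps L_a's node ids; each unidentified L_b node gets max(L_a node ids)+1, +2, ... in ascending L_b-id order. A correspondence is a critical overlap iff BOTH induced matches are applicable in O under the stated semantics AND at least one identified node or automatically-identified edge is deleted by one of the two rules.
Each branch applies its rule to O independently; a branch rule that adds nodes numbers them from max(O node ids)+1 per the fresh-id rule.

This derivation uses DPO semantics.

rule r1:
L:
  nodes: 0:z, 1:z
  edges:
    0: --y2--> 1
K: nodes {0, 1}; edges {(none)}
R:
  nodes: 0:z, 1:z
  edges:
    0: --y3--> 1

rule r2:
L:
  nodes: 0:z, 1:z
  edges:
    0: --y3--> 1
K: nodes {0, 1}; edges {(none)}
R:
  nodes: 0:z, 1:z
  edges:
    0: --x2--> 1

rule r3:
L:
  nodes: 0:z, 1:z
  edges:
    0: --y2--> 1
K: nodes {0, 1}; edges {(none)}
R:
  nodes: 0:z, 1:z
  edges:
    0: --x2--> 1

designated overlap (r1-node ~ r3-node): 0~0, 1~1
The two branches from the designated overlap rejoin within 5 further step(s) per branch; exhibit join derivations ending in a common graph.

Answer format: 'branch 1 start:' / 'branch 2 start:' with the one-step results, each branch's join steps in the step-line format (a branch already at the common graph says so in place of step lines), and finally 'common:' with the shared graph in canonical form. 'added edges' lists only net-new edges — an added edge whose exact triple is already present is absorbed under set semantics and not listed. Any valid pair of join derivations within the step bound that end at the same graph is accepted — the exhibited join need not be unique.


branch 1 start:
nodes: 0:z, 1:z
edges: (0,1,y3)
branch 2 start:
nodes: 0:z, 1:z
edges: (0,1,x2)
branch 1 step 1: rule r2; match: 0->0, 1->1; deleted nodes (none); deleted edges (0,1,y3); added nodes (none); added edges (0,1,x2); result: nodes: 0:z, 1:z edges: (0,1,x2)
branch 2: already at the common graph (0 steps)
common:
nodes: 0:z, 1:z
edges: (0,1,x2)


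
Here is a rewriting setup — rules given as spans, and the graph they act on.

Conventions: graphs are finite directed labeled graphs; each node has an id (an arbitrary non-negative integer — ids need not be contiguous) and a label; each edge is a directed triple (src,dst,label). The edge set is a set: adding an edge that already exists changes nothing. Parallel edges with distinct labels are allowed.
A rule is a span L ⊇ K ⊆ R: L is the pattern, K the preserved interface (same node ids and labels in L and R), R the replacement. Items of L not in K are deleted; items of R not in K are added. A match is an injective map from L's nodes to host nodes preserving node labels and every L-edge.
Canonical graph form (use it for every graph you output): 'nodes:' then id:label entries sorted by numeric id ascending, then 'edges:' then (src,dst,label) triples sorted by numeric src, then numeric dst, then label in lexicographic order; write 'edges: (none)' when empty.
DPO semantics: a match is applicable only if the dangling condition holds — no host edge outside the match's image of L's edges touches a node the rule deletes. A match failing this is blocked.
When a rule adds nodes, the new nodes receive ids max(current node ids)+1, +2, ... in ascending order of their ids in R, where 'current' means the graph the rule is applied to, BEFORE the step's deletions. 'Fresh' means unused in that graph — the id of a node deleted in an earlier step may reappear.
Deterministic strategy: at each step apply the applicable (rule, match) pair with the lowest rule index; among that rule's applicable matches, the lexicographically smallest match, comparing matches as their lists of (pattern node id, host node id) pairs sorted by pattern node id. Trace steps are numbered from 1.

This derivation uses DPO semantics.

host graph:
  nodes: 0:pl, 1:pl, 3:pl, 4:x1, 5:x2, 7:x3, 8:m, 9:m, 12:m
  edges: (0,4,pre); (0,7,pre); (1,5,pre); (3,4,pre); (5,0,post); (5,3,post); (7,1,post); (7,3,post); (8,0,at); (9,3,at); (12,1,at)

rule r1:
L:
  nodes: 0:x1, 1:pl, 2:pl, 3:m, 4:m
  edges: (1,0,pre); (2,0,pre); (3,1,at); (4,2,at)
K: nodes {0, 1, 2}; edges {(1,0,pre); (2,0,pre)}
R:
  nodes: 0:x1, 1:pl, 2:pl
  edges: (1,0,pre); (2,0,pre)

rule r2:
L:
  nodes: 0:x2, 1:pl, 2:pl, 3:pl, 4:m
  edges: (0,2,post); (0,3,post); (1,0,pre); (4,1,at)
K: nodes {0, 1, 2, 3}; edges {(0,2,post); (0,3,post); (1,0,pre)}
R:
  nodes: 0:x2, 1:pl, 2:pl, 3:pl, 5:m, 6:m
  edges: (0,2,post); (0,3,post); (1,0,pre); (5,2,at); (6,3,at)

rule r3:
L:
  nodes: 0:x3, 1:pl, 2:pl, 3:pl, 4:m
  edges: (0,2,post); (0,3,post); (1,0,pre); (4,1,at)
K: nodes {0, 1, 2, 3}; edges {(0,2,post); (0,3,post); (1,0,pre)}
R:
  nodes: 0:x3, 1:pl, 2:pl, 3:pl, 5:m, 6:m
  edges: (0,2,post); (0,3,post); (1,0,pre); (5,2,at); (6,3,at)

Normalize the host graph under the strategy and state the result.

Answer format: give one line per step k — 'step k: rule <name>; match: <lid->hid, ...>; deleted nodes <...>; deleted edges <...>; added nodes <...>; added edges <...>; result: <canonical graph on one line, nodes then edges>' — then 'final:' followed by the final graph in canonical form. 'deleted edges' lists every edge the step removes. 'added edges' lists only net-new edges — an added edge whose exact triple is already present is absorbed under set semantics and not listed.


step 1: rule r1; match: 0->4, 1->0, 2->3, 3->8, 4->9; deleted nodes 8, 9; deleted edges (8,0,at); (9,3,at); added nodes (none); added edges (none); result: nodes: 0:pl, 1:pl, 3:pl, 4:x1, 5:x2, 7:x3, 12:m edges: (0,4,pre); (0,7,pre); (1,5,pre); (3,4,pre); (5,0,post); (5,3,post); (7,1,post); (7,3,post); (12,1,at)
step 2: rule r2; match: 0->5, 1->1, 2->0, 3->3, 4->12; deleted nodes 12; deleted edges (12,1,at); added nodes 13, 14; added edges (13,0,at); (14,3,at); result: nodes: 0:pl, 1:pl, 3:pl, 4:x1, 5:x2, 7:x3, 13:m, 14:m edges: (0,4,pre); (0,7,pre); (1,5,pre); (3,4,pre); (5,0,post); (5,3,post); (7,1,post); (7,3,post); (13,0,at); (14,3,at)
step 3: rule r1; match: 0->4, 1->0, 2->3, 3->13, 4->14; deleted nodes 13, 14; deleted edges (13,0,at); (14,3,at); added nodes (none); added edges (none); result: nodes: 0:pl, 1:pl, 3:pl, 4:x1, 5:x2, 7:x3 edges: (0,4,pre); (0,7,pre); (1,5,pre); (3,4,pre); (5,0,post); (5,3,post); (7,1,post); (7,3,post)
final:
nodes: 0:pl, 1:pl, 3:pl, 4:x1, 5:x2, 7:x3
edges: (0,4,pre); (0,7,pre); (1,5,pre); (3,4,pre); (5,0,post); (5,3,post); (7,1,post); (7,3,post)


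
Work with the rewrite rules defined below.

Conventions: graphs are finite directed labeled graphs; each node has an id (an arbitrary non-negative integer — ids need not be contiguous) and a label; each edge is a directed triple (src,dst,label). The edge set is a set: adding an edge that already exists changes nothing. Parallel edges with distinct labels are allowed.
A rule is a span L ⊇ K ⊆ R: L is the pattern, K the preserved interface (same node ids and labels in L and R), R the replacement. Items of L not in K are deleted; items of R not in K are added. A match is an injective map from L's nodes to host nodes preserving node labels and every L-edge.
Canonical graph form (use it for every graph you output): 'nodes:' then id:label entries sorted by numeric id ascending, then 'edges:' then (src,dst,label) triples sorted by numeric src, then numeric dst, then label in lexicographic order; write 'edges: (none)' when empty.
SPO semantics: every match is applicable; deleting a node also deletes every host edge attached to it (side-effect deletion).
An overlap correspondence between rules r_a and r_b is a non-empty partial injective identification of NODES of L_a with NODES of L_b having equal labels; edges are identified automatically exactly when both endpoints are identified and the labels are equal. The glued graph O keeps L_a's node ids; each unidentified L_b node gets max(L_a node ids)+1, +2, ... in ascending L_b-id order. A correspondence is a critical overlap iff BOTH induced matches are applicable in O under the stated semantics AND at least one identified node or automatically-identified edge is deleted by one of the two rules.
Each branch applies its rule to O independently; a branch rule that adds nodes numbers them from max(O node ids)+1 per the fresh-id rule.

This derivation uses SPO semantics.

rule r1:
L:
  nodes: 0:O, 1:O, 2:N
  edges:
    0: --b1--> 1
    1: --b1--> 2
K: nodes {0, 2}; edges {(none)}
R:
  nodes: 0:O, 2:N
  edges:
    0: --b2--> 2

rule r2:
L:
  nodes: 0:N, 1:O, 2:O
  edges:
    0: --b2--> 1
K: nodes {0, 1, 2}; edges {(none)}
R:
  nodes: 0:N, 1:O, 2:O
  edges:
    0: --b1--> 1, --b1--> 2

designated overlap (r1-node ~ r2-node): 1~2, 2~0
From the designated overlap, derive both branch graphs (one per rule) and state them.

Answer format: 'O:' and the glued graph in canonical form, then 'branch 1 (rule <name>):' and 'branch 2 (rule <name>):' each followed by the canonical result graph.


O:
nodes: 0:O, 1:O, 2:N, 3:O
edges: (0,1,b1); (1,2,b1); (2,3,b2)
branch 1 (rule r1):
nodes: 0:O, 2:N, 3:O
edges: (0,2,b2); (2,3,b2)
branch 2 (rule r2):
nodes: 0:O, 1:O, 2:N, 3:O
edges: (0,1,b1); (1,2,b1); (2,1,b1); (2,3,b1)


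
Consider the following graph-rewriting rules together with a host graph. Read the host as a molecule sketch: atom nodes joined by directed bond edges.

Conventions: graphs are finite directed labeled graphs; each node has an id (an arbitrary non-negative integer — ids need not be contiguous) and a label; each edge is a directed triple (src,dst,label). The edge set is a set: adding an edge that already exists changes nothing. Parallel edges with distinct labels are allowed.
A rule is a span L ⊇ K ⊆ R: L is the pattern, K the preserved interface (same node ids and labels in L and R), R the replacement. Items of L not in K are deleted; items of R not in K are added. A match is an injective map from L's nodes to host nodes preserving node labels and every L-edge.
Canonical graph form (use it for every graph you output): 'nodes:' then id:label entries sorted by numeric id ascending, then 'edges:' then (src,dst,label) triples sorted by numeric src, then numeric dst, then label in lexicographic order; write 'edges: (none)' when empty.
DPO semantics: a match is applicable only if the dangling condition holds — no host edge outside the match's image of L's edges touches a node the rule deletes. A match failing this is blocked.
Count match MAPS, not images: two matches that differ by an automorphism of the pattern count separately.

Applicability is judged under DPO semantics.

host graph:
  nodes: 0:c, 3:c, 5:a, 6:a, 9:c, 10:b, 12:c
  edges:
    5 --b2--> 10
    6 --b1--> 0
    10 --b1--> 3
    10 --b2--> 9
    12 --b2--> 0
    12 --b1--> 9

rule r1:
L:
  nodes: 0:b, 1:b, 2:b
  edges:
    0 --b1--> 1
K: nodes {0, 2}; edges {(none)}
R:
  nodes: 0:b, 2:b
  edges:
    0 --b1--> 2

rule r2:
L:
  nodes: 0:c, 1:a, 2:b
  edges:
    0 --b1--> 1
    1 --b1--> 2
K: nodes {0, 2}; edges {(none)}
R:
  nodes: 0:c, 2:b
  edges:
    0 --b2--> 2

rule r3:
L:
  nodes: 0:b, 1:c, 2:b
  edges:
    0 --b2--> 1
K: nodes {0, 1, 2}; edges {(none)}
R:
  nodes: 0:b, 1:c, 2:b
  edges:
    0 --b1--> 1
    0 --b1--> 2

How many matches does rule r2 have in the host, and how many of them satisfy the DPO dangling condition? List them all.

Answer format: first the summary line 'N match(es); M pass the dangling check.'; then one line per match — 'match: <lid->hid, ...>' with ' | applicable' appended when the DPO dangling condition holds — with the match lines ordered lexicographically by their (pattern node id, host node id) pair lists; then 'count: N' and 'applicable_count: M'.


0 match(es); 0 pass the dangling check.
count: 0
applicable_count: 0


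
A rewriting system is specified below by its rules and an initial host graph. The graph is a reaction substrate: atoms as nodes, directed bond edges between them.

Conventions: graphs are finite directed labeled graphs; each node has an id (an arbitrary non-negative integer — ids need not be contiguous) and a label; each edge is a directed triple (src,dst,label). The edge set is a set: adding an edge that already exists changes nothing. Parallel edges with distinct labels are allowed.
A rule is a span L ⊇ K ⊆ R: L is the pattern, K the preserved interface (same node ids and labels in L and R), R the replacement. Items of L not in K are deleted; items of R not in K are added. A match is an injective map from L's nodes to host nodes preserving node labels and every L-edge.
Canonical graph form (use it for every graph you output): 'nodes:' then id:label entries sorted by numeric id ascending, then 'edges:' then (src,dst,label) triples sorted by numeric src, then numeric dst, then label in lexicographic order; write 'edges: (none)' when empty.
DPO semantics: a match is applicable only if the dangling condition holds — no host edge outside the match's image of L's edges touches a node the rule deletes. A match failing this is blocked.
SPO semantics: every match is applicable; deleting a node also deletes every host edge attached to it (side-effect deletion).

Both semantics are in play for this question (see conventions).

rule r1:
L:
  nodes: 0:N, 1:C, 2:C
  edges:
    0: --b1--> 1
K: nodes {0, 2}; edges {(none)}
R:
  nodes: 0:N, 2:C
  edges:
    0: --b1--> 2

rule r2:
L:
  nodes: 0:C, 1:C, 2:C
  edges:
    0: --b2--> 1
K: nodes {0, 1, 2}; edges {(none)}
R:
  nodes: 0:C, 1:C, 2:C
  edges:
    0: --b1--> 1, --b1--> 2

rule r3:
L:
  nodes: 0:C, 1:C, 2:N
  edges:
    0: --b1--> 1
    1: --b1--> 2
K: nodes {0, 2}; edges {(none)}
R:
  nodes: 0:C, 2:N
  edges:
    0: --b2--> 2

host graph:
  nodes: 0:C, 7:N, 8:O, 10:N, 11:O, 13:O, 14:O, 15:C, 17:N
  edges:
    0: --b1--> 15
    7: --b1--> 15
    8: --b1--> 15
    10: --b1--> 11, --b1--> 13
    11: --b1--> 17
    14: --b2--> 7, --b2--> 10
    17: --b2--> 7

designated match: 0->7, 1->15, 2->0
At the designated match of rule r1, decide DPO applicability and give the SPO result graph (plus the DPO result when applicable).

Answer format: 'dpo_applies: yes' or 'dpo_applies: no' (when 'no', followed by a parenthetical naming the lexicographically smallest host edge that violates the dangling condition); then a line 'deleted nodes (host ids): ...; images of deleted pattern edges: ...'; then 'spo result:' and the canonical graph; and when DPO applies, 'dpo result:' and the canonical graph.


dpo_applies: no
(the rule deletes node 15, which keeps host edge (0,15,b1) outside the match image — the dangling condition fails, DPO blocks; SPO proceeds and side-deletes such edges)
deleted nodes (host ids): 15; images of deleted pattern edges: (7,15,b1)
spo result:
nodes: 0:C, 7:N, 8:O, 10:N, 11:O, 13:O, 14:O, 17:N
edges: (7,0,b1); (10,11,b1); (10,13,b1); (11,17,b1); (14,7,b2); (14,10,b2); (17,7,b2)


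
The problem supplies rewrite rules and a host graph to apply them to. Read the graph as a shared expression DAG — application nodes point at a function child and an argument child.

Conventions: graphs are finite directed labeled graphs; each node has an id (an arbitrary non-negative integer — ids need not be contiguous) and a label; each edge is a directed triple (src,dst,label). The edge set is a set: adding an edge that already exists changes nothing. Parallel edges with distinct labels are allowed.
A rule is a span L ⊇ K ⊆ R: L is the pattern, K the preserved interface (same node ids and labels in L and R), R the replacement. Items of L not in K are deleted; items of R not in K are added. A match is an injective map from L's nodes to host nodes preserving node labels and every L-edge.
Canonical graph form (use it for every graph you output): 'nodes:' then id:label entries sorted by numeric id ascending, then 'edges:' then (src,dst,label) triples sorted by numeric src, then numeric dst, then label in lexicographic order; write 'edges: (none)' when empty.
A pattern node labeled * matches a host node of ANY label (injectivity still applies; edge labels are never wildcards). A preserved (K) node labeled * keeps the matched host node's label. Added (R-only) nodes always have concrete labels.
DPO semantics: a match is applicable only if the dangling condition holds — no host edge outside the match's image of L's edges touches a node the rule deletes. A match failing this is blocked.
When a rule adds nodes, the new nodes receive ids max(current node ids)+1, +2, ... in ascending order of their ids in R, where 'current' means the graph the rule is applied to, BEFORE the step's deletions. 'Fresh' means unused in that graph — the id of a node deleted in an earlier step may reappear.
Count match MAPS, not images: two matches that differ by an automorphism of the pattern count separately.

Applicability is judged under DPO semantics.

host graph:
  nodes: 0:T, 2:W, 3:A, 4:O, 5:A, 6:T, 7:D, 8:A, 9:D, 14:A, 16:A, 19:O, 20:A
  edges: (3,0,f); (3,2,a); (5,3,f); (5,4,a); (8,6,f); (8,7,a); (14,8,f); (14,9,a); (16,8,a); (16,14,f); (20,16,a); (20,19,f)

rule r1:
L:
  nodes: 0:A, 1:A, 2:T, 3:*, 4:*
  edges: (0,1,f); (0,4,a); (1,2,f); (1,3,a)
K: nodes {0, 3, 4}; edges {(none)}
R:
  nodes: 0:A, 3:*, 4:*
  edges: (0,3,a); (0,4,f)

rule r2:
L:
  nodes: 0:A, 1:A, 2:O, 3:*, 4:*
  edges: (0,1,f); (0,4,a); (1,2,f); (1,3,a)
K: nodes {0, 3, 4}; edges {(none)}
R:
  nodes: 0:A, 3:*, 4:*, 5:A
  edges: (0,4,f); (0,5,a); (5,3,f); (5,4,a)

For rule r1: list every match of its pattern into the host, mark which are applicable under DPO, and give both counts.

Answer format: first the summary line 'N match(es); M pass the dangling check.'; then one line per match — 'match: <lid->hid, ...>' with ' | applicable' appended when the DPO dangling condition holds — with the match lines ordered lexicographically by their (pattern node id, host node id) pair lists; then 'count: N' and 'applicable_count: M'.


2 match(es); 1 pass the dangling check.
match: 0->5, 1->3, 2->0, 3->2, 4->4 | applicable
match: 0->14, 1->8, 2->6, 3->7, 4->9
count: 2
applicable_count: 1


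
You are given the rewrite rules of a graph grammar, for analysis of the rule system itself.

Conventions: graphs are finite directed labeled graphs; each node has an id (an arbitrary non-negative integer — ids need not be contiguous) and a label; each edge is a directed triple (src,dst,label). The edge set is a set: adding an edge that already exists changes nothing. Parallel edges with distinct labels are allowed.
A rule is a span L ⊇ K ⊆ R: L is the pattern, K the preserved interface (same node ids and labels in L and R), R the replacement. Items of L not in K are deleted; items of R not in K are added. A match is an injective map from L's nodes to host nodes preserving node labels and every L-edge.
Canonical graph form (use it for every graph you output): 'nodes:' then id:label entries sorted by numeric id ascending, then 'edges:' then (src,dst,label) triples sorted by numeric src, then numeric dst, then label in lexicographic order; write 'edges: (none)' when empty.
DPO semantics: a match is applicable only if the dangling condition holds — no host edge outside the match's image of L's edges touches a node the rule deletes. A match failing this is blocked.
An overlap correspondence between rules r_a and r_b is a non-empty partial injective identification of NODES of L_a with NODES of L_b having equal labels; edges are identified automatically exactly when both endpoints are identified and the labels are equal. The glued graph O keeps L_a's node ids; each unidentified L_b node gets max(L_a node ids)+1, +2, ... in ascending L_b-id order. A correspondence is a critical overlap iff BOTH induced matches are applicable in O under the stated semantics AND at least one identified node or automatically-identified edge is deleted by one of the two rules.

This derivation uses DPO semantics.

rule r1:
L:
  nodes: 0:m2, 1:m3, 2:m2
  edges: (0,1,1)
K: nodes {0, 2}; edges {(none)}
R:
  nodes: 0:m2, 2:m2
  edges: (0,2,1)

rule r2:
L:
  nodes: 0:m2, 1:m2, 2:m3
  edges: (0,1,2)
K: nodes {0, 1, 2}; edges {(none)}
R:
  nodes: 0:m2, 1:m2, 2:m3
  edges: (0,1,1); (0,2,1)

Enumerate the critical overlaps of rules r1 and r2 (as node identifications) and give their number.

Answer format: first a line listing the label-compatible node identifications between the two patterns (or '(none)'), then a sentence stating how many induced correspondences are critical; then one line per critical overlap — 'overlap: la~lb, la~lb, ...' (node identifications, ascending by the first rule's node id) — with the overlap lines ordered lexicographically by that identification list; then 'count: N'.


label-compatible node identifications between L(r1) and L(r2): 0~0, 0~1, 1~2, 2~0, 2~1
7 of the induced correspondences are critical overlaps of r1 and r2.
overlap: 0~0, 1~2
overlap: 0~0, 1~2, 2~1
overlap: 0~1, 1~2
overlap: 0~1, 1~2, 2~0
overlap: 1~2
overlap: 1~2, 2~0
overlap: 1~2, 2~1
count: 7
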